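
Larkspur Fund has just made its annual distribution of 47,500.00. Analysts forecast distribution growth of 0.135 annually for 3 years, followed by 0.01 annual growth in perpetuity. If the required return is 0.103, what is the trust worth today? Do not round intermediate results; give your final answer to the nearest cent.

713002.90

D_1 = 53912.50000
D_2 = 61190.68750
D_3 = 69451.43031
Terminal value at year 3: TV = D_3×(1+g_2)/(r−g_2) = 70145.94462/0.093 = 754257.46899
P_0 = D_1/(1+r)^1 + D_2/(1+r)^2 + D_3/(1+r)^3 + TV/(1+r)^3
    = 48878.05984 + 50296.09965 + 51755.27933 + 562073.46372 = 713002.90254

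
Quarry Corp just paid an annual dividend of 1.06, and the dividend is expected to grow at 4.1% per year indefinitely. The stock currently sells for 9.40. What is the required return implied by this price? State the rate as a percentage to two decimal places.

15.84%

D₁ = 1.06 × 1.041 = 1.1035
P = D₁/(r − g) ⇒ r = D₁/P + g = 1.1035/9.40 + 0.041 = 0.117389 + 0.041 = 0.158389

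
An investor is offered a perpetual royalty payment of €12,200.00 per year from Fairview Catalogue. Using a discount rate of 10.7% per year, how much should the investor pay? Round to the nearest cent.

€114018.69

Level perpetuity: PV = C / r = €12,200.00 / 0.107 = €114,018.69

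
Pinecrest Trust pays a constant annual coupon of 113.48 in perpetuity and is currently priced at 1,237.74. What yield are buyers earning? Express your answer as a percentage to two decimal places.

9.17%

P = C/r ⇒ r = C/P = 113.48/1,237.74 = 0.091683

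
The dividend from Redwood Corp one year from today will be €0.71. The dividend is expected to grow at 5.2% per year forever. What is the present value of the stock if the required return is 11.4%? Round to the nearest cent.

Growing perpetuity: P = D₁ / (r − g) = €0.7100 / (0.114 − 0.052) = €11.45

€11.45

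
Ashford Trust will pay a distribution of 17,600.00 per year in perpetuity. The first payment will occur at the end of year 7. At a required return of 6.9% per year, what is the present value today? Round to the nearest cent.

Value at end of year 6: C / r = 17,600.00 / 0.069 = 255,072.4638
Discount to today: PV = 255,072.4638 / (1 + 0.069)^6 = 255,072.4638 / 1.492335 = 170,921.76

170921.76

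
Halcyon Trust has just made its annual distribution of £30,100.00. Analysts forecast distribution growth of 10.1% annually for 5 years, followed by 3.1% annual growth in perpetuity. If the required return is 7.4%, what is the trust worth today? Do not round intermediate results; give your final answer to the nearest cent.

D_1 = 33140.10000
D_2 = 36487.25010
D_3 = 40172.46236
D_4 = 44229.88106
D_5 = 48697.09905
Terminal value at year 5: TV = D_5×(1+g_2)/(r−g_2) = 50206.70912/0.043 = 1167597.88641
P_0 = D_1/(1+r)^1 + D_2/(1+r)^2 + D_3/(1+r)^3 + D_4/(1+r)^4 + D_5/(1+r)^5 + TV/(1+r)^5
    = 30856.70391 + 31632.43110 + 32427.65982 + 33242.88032 + 34078.59519 + 817093.75898 = 979332.02931

£979332.03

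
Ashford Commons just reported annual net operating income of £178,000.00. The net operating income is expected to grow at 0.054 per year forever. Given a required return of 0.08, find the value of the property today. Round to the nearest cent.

£7215846.15

D₁ = D₀ × (1 + g) = £178,000.00 × 1.054 = £187,612.0000
Growing perpetuity: P = D₁ / (r − g) = £187,612.0000 / (0.08 − 0.054) = £7,215,846.15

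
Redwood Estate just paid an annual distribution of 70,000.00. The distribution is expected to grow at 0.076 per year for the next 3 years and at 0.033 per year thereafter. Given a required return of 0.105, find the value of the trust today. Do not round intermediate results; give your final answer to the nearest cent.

1126459.54

D_1 = 75320.00000
D_2 = 81044.32000
D_3 = 87203.68832
Terminal value at year 3: TV = D_3×(1+g_2)/(r−g_2) = 90081.41003/0.072 = 1251130.69492
P_0 = D_1/(1+r)^1 + D_2/(1+r)^2 + D_3/(1+r)^3 + TV/(1+r)^3
    = 68162.89593 + 66374.00545 + 64632.06322 + 927290.57372 = 1126459.53832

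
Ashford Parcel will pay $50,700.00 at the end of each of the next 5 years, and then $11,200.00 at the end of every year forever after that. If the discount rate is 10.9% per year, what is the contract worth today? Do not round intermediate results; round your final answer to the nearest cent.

PV of 5-year annuity: $50,700.00 × [1 − (1+0.109)^−5] / 0.109 = 187854.30406
Perpetuity value at year 5: $11,200.00 / 0.109 = 102752.29358
PV of perpetuity: 102752.29358 / (1+0.109)^5 = 61253.90688
Total PV = 187854.30406 + 61253.90688 = 249108.21094

$249108.21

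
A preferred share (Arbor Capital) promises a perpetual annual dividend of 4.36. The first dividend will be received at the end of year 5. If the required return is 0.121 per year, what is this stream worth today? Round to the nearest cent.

Value at end of year 4: C / r = 4.36 / 0.121 = 36.0331
Discount to today: PV = 36.0331 / (1 + 0.121)^4 = 36.0331 / 1.579147 = 22.82

22.82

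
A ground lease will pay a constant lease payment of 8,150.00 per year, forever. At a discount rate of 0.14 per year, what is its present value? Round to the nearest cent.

58214.29

Level perpetuity: PV = C / r = 8,150.00 / 0.14 = 58,214.29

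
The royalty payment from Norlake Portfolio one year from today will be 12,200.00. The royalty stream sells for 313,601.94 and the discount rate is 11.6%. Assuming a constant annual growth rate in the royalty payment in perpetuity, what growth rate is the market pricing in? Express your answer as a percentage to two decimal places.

P = D₁/(r−g) ⇒ g = r − D₁/P = 0.116 − 12,200.00/313,601.94 = 0.077097

7.71%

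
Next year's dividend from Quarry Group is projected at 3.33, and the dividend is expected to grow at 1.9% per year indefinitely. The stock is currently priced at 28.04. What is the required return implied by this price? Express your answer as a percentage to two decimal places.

P = D₁/(r − g) ⇒ r = D₁/P + g = 3.3300/28.04 + 0.019 = 0.118759 + 0.019 = 0.137759

13.78%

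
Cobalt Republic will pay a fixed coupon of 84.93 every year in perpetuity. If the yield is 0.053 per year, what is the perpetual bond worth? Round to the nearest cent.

Level perpetuity: PV = C / r = 84.93 / 0.053 = 1,602.45

1602.45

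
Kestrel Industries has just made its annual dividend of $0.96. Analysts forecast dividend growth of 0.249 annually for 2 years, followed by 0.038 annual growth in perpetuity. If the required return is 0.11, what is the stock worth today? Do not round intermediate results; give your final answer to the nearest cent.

$19.82

D_1 = 1.19904
D_2 = 1.49760
Terminal value at year 2: TV = D_2×(1+g_2)/(r−g_2) = 1.55451/0.072 = 21.59041
P_0 = D_1/(1+r)^1 + D_2/(1+r)^2 + TV/(1+r)^2
    = 1.08022 + 1.21549 + 17.52326 = 19.81897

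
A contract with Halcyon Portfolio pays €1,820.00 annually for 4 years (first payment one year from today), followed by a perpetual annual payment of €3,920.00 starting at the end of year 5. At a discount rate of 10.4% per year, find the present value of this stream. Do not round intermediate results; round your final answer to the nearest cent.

€31092.82

PV of 4-year annuity: €1,820.00 × [1 − (1+0.104)^−4] / 0.104 = 5719.55340
Perpetuity value at year 4: €3,920.00 / 0.104 = 37692.30769
PV of perpetuity: 37692.30769 / (1+0.104)^4 = 25373.26961
Total PV = 5719.55340 + 25373.26961 = 31092.82300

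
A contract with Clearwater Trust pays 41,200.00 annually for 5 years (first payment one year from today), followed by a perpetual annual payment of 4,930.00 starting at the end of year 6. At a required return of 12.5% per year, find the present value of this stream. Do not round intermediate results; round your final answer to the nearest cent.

PV of 5-year annuity: 41,200.00 × [1 − (1+0.125)^−5] / 0.125 = 146695.41567
Perpetuity value at year 5: 4,930.00 / 0.125 = 39440.00000
PV of perpetuity: 39440.00000 / (1+0.125)^5 = 21886.39808
Total PV = 146695.41567 + 21886.39808 = 168581.81375

168581.81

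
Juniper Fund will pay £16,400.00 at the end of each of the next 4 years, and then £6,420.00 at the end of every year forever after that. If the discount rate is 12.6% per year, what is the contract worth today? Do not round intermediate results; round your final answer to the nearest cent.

£80886.02

PV of 4-year annuity: £16,400.00 × [1 − (1+0.126)^−4] / 0.126 = 49189.55020
Perpetuity value at year 4: £6,420.00 / 0.126 = 50952.38095
PV of perpetuity: 50952.38095 / (1+0.126)^4 = 31696.47167
Total PV = 49189.55020 + 31696.47167 = 80886.02186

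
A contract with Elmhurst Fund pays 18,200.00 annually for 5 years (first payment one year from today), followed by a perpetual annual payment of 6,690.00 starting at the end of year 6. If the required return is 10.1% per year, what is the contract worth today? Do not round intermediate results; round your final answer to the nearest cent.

109758.34

PV of 5-year annuity: 18,200.00 × [1 − (1+0.101)^−5] / 0.101 = 68816.42824
Perpetuity value at year 5: 6,690.00 / 0.101 = 66237.62376
PV of perpetuity: 66237.62376 / (1+0.101)^5 = 40941.91470
Total PV = 68816.42824 + 40941.91470 = 109758.34294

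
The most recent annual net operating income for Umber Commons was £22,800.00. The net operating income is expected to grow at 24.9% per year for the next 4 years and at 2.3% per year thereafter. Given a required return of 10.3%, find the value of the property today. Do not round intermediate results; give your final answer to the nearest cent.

D_1 = 28477.20000
D_2 = 35568.02280
D_3 = 44424.46048
D_4 = 55486.15114
Terminal value at year 4: TV = D_4×(1+g_2)/(r−g_2) = 56762.33261/0.08 = 709529.15765
P_0 = D_1/(1+r)^1 + D_2/(1+r)^2 + D_3/(1+r)^3 + D_4/(1+r)^4 + TV/(1+r)^4
    = 25817.95104 + 29235.37702 + 33105.15494 + 37487.16094 + 479367.07053 = 605012.71448

£605012.71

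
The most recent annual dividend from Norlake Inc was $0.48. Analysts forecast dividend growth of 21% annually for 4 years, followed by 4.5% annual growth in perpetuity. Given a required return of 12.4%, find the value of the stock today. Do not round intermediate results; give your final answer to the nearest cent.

$10.84

D_1 = 0.58080
D_2 = 0.70277
D_3 = 0.85035
D_4 = 1.02892
Terminal value at year 4: TV = D_4×(1+g_2)/(r−g_2) = 1.07522/0.079 = 13.61043
P_0 = D_1/(1+r)^1 + D_2/(1+r)^2 + D_3/(1+r)^3 + D_4/(1+r)^4 + TV/(1+r)^4
    = 0.51673 + 0.55626 + 0.59882 + 0.64464 + 8.52720 = 10.84366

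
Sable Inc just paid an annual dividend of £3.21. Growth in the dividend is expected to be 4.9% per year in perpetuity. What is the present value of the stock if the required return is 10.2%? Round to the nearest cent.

£63.53

D₁ = D₀ × (1 + g) = £3.21 × 1.049 = £3.3673
Growing perpetuity: P = D₁ / (r − g) = £3.3673 / (0.102 − 0.049) = £63.53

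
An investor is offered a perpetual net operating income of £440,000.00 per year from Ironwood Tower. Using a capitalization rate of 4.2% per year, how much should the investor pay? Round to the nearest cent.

Level perpetuity: PV = C / r = £440,000.00 / 0.042 = £10,476,190.48

£10476190.48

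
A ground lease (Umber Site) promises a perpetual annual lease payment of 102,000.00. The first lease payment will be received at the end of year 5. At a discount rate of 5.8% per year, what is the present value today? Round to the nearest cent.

Value at end of year 4: C / r = 102,000.00 / 0.058 = 1,758,620.6897
Discount to today: PV = 1,758,620.6897 / (1 + 0.058)^4 = 1,758,620.6897 / 1.252976 = 1,403,555.23

1403555.23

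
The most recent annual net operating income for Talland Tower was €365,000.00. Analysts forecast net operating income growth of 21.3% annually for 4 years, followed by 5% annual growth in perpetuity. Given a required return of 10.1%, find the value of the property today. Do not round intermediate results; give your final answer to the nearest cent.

D_1 = 442745.00000
D_2 = 537049.68500
D_3 = 651441.26791
D_4 = 790198.25797
Terminal value at year 4: TV = D_4×(1+g_2)/(r−g_2) = 829708.17087/0.051 = 16268787.66406
P_0 = D_1/(1+r)^1 + D_2/(1+r)^2 + D_3/(1+r)^3 + D_4/(1+r)^4 + TV/(1+r)^4
    = 402129.88193 + 443036.82723 + 488105.06033 + 537757.89117 + 11071485.99475 = 12942515.65541

€12942515.66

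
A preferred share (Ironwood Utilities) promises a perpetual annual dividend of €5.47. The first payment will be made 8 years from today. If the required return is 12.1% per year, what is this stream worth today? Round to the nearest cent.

Value at end of year 7: C / r = €5.47 / 0.121 = €45.2066
Discount to today: PV = €45.2066 / (1 + 0.121)^7 = €45.2066 / 2.224535 = €20.32

€20.32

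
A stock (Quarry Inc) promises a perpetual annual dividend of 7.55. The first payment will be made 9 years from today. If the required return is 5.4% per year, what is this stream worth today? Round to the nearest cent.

Value at end of year 8: C / r = 7.55 / 0.054 = 139.8148
Discount to today: PV = 139.8148 / (1 + 0.054)^8 = 139.8148 / 1.523088 = 91.80

91.80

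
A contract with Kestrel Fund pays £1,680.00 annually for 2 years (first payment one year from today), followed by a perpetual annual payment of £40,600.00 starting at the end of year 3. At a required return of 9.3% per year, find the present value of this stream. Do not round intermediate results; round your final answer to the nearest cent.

£368372.12

PV of 2-year annuity: £1,680.00 × [1 − (1+0.093)^−2] / 0.093 = 2943.32478
Perpetuity value at year 2: £40,600.00 / 0.093 = 436559.13978
PV of perpetuity: 436559.13978 / (1+0.093)^2 = 365428.79104
Total PV = 2943.32478 + 365428.79104 = 368372.11581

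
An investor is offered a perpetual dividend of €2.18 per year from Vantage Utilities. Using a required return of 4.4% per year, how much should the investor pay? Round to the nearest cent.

€49.55

Level perpetuity: PV = C / r = €2.18 / 0.044 = €49.55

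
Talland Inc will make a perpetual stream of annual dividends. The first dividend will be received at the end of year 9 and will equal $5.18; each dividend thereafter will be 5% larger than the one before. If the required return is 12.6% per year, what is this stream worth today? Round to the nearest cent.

Value at end of year 8: C₁ / (r − g) = $5.18 / (0.126 − 0.05) = $68.1579
Discount to today: PV = $68.1579 / (1 + 0.126)^8 = $68.1579 / 2.584087 = $26.38

$26.38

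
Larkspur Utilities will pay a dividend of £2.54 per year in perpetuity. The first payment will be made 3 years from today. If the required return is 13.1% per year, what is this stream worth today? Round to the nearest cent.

Value at end of year 2: C / r = £2.54 / 0.131 = £19.3893
Discount to today: PV = £19.3893 / (1 + 0.131)^2 = £19.3893 / 1.279161 = £15.16

£15.16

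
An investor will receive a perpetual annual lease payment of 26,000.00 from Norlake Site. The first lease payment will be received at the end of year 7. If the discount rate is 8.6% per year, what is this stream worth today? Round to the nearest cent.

184287.53

Value at end of year 6: C / r = 26,000.00 / 0.086 = 302,325.5814
Discount to today: PV = 302,325.5814 / (1 + 0.086)^6 = 302,325.5814 / 1.640510 = 184,287.53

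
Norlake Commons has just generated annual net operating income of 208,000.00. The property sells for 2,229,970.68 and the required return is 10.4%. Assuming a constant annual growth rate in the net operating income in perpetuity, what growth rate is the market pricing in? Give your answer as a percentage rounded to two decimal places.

0.98%

P = D₀(1+g)/(r−g) ⇒ P(r−g) = D₀(1+g) ⇒ g(P+D₀) = P·r − D₀
g = (P·r − D₀)/(P + D₀) = (2,229,970.68×0.104 − 208,000.00) / (2,229,970.68 + 208,000.00) = 0.009810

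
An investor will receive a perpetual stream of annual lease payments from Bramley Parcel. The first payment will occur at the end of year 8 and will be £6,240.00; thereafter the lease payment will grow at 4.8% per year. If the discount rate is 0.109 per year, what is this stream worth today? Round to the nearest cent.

Value at end of year 7: C₁ / (r − g) = £6,240.00 / (0.109 − 0.048) = £102,295.0820
Discount to today: PV = £102,295.0820 / (1 + 0.109)^7 = £102,295.0820 / 2.063103 = £49,583.13

£49583.13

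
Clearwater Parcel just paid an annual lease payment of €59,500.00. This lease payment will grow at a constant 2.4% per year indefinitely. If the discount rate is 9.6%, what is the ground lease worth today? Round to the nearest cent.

D₁ = D₀ × (1 + g) = €59,500.00 × 1.024 = €60,928.0000
Growing perpetuity: P = D₁ / (r − g) = €60,928.0000 / (0.096 − 0.024) = €846,222.22

€846222.22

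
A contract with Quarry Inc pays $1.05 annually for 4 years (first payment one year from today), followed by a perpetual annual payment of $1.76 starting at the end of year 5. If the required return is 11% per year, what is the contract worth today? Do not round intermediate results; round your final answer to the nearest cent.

$13.80

PV of 4-year annuity: $1.05 × [1 − (1+0.11)^−4] / 0.11 = 3.25757
Perpetuity value at year 4: $1.76 / 0.11 = 16.00000
PV of perpetuity: 16.00000 / (1+0.11)^4 = 10.53970
Total PV = 3.25757 + 10.53970 = 13.79726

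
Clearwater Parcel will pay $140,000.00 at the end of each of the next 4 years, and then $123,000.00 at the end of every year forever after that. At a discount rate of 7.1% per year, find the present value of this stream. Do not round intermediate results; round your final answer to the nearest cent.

PV of 4-year annuity: $140,000.00 × [1 − (1+0.071)^−4] / 0.071 = 473141.00614
Perpetuity value at year 4: $123,000.00 / 0.071 = 1732394.36620
PV of perpetuity: 1732394.36620 / (1+0.071)^4 = 1316706.19652
Total PV = 473141.00614 + 1316706.19652 = 1789847.20266

$1789847.20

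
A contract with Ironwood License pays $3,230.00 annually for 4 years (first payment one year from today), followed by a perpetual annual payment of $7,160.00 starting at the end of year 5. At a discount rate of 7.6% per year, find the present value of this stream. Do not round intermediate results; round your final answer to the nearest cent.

PV of 4-year annuity: $3,230.00 × [1 − (1+0.076)^−4] / 0.076 = 10794.11758
Perpetuity value at year 4: $7,160.00 / 0.076 = 94210.52632
PV of perpetuity: 94210.52632 / (1+0.076)^4 = 70283.00871
Total PV = 10794.11758 + 70283.00871 = 81077.12629

$81077.13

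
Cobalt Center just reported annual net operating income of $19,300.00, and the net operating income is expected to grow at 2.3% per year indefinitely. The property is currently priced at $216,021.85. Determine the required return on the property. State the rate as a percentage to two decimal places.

D₁ = $19,300.00 × 1.023 = $19,743.9000
P = D₁/(r − g) ⇒ r = D₁/P + g = $19,743.9000/$216,021.85 + 0.023 = 0.091398 + 0.023 = 0.114398

11.44%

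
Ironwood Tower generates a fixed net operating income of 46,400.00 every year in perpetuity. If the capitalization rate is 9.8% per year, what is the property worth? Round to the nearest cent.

Level perpetuity: PV = C / r = 46,400.00 / 0.098 = 473,469.39

473469.39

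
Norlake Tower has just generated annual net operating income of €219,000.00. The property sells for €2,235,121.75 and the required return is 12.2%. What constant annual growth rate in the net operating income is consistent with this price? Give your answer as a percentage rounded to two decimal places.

P = D₀(1+g)/(r−g) ⇒ P(r−g) = D₀(1+g) ⇒ g(P+D₀) = P·r − D₀
g = (P·r − D₀)/(P + D₀) = (€2,235,121.75×0.122 − €219,000.00) / (€2,235,121.75 + €219,000.00) = 0.021875

2.19%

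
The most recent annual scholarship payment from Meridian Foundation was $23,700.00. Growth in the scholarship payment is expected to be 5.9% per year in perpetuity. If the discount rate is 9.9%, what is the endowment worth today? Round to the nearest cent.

$627457.50

D₁ = D₀ × (1 + g) = $23,700.00 × 1.059 = $25,098.3000
Growing perpetuity: P = D₁ / (r − g) = $25,098.3000 / (0.099 − 0.059) = $627,457.50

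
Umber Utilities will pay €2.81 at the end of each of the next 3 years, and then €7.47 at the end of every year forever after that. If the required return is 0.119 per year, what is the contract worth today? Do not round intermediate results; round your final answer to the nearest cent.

PV of 3-year annuity: €2.81 × [1 − (1+0.119)^−3] / 0.119 = 6.76076
Perpetuity value at year 3: €7.47 / 0.119 = 62.77311
PV of perpetuity: 62.77311 / (1+0.119)^3 = 44.80055
Total PV = 6.76076 + 44.80055 = 51.56131

€51.56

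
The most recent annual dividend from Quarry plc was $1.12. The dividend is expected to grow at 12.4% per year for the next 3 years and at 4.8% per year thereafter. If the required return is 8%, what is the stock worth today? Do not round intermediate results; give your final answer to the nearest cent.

$44.99

D_1 = 1.25888
D_2 = 1.41498
D_3 = 1.59044
Terminal value at year 3: TV = D_3×(1+g_2)/(r−g_2) = 1.66678/0.032 = 52.08687
P_0 = D_1/(1+r)^1 + D_2/(1+r)^2 + D_3/(1+r)^3 + TV/(1+r)^3
    = 1.16563 + 1.21312 + 1.26254 + 41.34824 = 44.98953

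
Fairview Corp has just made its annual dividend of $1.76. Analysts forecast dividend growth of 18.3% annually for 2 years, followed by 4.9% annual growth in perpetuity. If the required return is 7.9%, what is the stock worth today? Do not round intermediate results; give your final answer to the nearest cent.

D_1 = 2.08208
D_2 = 2.46310
Terminal value at year 2: TV = D_2×(1+g_2)/(r−g_2) = 2.58379/0.03 = 86.12642
P_0 = D_1/(1+r)^1 + D_2/(1+r)^2 + TV/(1+r)^2
    = 1.92964 + 2.11563 + 73.97645 = 78.02172

$78.02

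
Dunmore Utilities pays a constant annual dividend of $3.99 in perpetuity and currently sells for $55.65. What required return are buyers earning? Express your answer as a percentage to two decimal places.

7.17%

P = C/r ⇒ r = C/P = $3.99/$55.65 = 0.071698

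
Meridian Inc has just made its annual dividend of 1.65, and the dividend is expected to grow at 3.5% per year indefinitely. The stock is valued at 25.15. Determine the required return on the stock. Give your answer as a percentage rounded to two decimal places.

10.29%

D₁ = 1.65 × 1.035 = 1.7078
P = D₁/(r − g) ⇒ r = D₁/P + g = 1.7078/25.15 + 0.035 = 0.067903 + 0.035 = 0.102903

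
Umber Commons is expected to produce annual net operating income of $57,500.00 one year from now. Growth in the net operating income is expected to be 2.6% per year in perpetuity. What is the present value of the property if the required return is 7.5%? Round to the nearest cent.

Growing perpetuity: P = D₁ / (r − g) = $57,500.0000 / (0.075 − 0.026) = $1,173,469.39

$1173469.39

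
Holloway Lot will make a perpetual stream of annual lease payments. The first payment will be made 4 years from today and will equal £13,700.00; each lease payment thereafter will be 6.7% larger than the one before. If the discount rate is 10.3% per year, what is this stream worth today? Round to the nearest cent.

£283590.40

Value at end of year 3: C₁ / (r − g) = £13,700.00 / (0.103 − 0.067) = £380,555.5556
Discount to today: PV = £380,555.5556 / (1 + 0.103)^3 = £380,555.5556 / 1.341920 = £283,590.40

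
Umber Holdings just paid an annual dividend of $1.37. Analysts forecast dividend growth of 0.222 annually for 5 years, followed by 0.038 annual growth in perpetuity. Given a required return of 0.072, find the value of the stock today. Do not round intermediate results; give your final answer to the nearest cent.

$90.83

D_1 = 1.67414
D_2 = 2.04580
D_3 = 2.49997
D_4 = 3.05496
D_5 = 3.73316
Terminal value at year 5: TV = D_5×(1+g_2)/(r−g_2) = 3.87502/0.034 = 113.97118
P_0 = D_1/(1+r)^1 + D_2/(1+r)^2 + D_3/(1+r)^3 + D_4/(1+r)^4 + D_5/(1+r)^5 + TV/(1+r)^5
    = 1.56170 + 1.78022 + 2.02932 + 2.31327 + 2.63695 + 80.50468 = 90.82613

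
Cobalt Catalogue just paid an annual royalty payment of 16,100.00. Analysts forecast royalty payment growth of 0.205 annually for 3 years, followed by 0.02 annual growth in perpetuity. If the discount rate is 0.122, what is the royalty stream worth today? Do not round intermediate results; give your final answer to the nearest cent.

255243.17

D_1 = 19400.50000
D_2 = 23377.60250
D_3 = 28170.01101
Terminal value at year 3: TV = D_3×(1+g_2)/(r−g_2) = 28733.41123/0.102 = 281700.11013
P_0 = D_1/(1+r)^1 + D_2/(1+r)^2 + D_3/(1+r)^3 + TV/(1+r)^3
    = 17290.99822 + 18570.10058 + 19943.82460 + 199438.24599 = 255243.16939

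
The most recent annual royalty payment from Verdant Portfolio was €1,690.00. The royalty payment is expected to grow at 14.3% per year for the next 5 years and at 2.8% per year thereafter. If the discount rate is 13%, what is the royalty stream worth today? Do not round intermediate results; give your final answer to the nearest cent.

D_1 = 1931.67000
D_2 = 2207.89881
D_3 = 2523.62834
D_4 = 2884.50719
D_5 = 3296.99172
Terminal value at year 5: TV = D_5×(1+g_2)/(r−g_2) = 3389.30749/0.102 = 33228.50480
P_0 = D_1/(1+r)^1 + D_2/(1+r)^2 + D_3/(1+r)^3 + D_4/(1+r)^4 + D_5/(1+r)^5 + TV/(1+r)^5
    = 1709.44248 + 1729.10863 + 1749.00103 + 1769.12228 + 1789.47502 + 18035.10114 = 26781.25057

€26781.25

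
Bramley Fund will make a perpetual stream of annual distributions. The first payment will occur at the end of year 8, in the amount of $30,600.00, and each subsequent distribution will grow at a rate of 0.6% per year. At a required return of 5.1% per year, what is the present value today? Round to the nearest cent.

Value at end of year 7: C₁ / (r − g) = $30,600.00 / (0.051 − 0.006) = $680,000.0000
Discount to today: PV = $680,000.0000 / (1 + 0.051)^7 = $680,000.0000 / 1.416508 = $480,053.79

$480053.79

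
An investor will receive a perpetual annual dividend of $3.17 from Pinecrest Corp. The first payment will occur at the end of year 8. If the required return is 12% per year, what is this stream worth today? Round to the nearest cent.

$11.95

Value at end of year 7: C / r = $3.17 / 0.12 = $26.4167
Discount to today: PV = $26.4167 / (1 + 0.12)^7 = $26.4167 / 2.210681 = $11.95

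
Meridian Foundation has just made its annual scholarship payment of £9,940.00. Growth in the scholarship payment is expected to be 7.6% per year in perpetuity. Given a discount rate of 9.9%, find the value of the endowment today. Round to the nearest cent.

£465019.13

D₁ = D₀ × (1 + g) = £9,940.00 × 1.076 = £10,695.4400
Growing perpetuity: P = D₁ / (r − g) = £10,695.4400 / (0.099 − 0.076) = £465,019.13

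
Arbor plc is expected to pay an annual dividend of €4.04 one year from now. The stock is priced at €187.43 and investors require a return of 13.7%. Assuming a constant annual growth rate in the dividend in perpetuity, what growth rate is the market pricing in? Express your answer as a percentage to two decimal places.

11.54%

P = D₁/(r−g) ⇒ g = r − D₁/P = 0.137 − €4.04/€187.43 = 0.115445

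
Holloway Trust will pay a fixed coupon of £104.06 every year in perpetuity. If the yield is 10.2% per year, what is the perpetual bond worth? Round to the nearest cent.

Level perpetuity: PV = C / r = £104.06 / 0.102 = £1,020.20

£1020.20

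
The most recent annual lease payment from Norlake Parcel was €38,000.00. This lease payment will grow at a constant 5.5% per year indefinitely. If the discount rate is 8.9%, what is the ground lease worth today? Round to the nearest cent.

€1179117.65

D₁ = D₀ × (1 + g) = €38,000.00 × 1.055 = €40,090.0000
Growing perpetuity: P = D₁ / (r − g) = €40,090.0000 / (0.089 − 0.055) = €1,179,117.65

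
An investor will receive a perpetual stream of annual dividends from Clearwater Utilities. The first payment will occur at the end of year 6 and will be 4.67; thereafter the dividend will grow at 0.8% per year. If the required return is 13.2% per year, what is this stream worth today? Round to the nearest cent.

20.26

Value at end of year 5: C₁ / (r − g) = 4.67 / (0.132 − 0.008) = 37.6613
Discount to today: PV = 37.6613 / (1 + 0.132)^5 = 37.6613 / 1.858798 = 20.26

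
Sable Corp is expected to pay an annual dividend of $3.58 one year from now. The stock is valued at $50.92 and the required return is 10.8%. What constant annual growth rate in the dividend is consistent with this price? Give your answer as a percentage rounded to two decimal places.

P = D₁/(r−g) ⇒ g = r − D₁/P = 0.108 − $3.58/$50.92 = 0.037694

3.77%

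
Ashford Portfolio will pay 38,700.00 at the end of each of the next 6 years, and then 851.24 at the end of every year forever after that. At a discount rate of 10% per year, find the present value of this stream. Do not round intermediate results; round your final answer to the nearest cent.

173353.62

PV of 6-year annuity: 38,700.00 × [1 − (1+0.1)^−6] / 0.1 = 168548.58907
Perpetuity value at year 6: 851.24 / 0.1 = 8512.40000
PV of perpetuity: 8512.40000 / (1+0.1)^6 = 4805.02788
Total PV = 168548.58907 + 4805.02788 = 173353.61695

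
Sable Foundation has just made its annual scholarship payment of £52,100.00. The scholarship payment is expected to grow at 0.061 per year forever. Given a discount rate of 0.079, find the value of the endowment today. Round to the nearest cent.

£3071005.56

D₁ = D₀ × (1 + g) = £52,100.00 × 1.061 = £55,278.1000
Growing perpetuity: P = D₁ / (r − g) = £55,278.1000 / (0.079 − 0.061) = £3,071,005.56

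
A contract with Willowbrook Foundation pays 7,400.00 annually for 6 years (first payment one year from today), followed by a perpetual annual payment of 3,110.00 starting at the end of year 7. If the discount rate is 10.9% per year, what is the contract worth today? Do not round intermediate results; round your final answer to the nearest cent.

46733.52

PV of 6-year annuity: 7,400.00 × [1 − (1+0.109)^−6] / 0.109 = 31396.37234
Perpetuity value at year 6: 3,110.00 / 0.109 = 28532.11009
PV of perpetuity: 28532.11009 / (1+0.109)^6 = 15337.14820
Total PV = 31396.37234 + 15337.14820 = 46733.52054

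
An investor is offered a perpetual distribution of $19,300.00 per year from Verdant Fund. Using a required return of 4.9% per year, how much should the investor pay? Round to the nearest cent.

Level perpetuity: PV = C / r = $19,300.00 / 0.049 = $393,877.55

$393877.55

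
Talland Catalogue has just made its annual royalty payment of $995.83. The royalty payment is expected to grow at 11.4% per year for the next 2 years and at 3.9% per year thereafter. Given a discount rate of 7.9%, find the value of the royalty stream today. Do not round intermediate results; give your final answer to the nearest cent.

D_1 = 1109.35462
D_2 = 1235.82105
Terminal value at year 2: TV = D_2×(1+g_2)/(r−g_2) = 1284.01807/0.04 = 32100.45169
P_0 = D_1/(1+r)^1 + D_2/(1+r)^2 + TV/(1+r)^2
    = 1028.13218 + 1061.48216 + 27571.99900 = 29661.61333

$29661.61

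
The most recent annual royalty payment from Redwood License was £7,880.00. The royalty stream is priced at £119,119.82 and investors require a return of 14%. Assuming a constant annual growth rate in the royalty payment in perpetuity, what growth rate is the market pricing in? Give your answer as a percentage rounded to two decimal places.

P = D₀(1+g)/(r−g) ⇒ P(r−g) = D₀(1+g) ⇒ g(P+D₀) = P·r − D₀
g = (P·r − D₀)/(P + D₀) = (£119,119.82×0.14 − £7,880.00) / (£119,119.82 + £7,880.00) = 0.069266

6.93%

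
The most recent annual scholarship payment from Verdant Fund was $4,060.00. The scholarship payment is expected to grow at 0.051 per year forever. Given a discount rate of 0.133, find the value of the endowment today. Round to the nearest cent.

D₁ = D₀ × (1 + g) = $4,060.00 × 1.051 = $4,267.0600
Growing perpetuity: P = D₁ / (r − g) = $4,267.0600 / (0.133 − 0.051) = $52,037.32

$52037.32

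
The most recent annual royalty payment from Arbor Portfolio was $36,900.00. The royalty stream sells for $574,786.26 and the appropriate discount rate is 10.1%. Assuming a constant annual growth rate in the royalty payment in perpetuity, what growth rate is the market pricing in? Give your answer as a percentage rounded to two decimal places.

3.46%

P = D₀(1+g)/(r−g) ⇒ P(r−g) = D₀(1+g) ⇒ g(P+D₀) = P·r − D₀
g = (P·r − D₀)/(P + D₀) = ($574,786.26×0.101 − $36,900.00) / ($574,786.26 + $36,900.00) = 0.034582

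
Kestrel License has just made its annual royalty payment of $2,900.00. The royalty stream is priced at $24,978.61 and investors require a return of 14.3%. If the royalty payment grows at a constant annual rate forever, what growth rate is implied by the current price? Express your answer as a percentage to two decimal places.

P = D₀(1+g)/(r−g) ⇒ P(r−g) = D₀(1+g) ⇒ g(P+D₀) = P·r − D₀
g = (P·r − D₀)/(P + D₀) = ($24,978.61×0.143 − $2,900.00) / ($24,978.61 + $2,900.00) = 0.024102

2.41%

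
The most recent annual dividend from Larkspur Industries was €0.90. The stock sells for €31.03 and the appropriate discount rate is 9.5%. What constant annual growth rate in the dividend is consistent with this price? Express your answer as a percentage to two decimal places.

P = D₀(1+g)/(r−g) ⇒ P(r−g) = D₀(1+g) ⇒ g(P+D₀) = P·r − D₀
g = (P·r − D₀)/(P + D₀) = (€31.03×0.095 − €0.90) / (€31.03 + €0.90) = 0.064136

6.41%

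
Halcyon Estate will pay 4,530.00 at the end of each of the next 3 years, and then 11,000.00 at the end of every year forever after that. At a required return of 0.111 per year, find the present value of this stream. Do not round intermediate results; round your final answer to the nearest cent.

PV of 3-year annuity: 4,530.00 × [1 − (1+0.111)^−3] / 0.111 = 11050.80262
Perpetuity value at year 3: 11,000.00 / 0.111 = 99099.09910
PV of perpetuity: 99099.09910 / (1+0.111)^3 = 72264.92055
Total PV = 11050.80262 + 72264.92055 = 83315.72317

83315.72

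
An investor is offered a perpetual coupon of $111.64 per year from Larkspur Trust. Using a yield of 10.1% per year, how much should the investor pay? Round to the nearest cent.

$1105.35

Level perpetuity: PV = C / r = $111.64 / 0.101 = $1,105.35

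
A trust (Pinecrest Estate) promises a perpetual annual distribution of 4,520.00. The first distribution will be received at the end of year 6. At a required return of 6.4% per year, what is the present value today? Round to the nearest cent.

51790.53

Value at end of year 5: C / r = 4,520.00 / 0.064 = 70,625.0000
Discount to today: PV = 70,625.0000 / (1 + 0.064)^5 = 70,625.0000 / 1.363666 = 51,790.53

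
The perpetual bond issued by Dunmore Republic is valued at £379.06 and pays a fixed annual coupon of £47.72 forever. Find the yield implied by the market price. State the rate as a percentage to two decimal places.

12.59%

P = C/r ⇒ r = C/P = £47.72/£379.06 = 0.125890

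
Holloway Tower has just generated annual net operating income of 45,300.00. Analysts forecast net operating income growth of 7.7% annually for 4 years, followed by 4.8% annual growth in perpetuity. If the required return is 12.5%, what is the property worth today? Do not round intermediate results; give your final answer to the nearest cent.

680550.09

D_1 = 48788.10000
D_2 = 52544.78370
D_3 = 56590.73204
D_4 = 60948.21841
Terminal value at year 4: TV = D_4×(1+g_2)/(r−g_2) = 63873.73290/0.077 = 829528.99865
P_0 = D_1/(1+r)^1 + D_2/(1+r)^2 + D_3/(1+r)^3 + D_4/(1+r)^4 + TV/(1+r)^4
    = 43367.20000 + 41516.86613 + 39745.47984 + 38049.67270 + 517870.87006 = 680550.08875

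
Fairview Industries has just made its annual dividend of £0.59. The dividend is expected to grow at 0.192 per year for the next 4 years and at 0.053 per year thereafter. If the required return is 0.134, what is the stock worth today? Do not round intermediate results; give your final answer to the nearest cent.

£12.04

D_1 = 0.70328
D_2 = 0.83831
D_3 = 0.99927
D_4 = 1.19112
Terminal value at year 4: TV = D_4×(1+g_2)/(r−g_2) = 1.25425/0.081 = 15.48461
P_0 = D_1/(1+r)^1 + D_2/(1+r)^2 + D_3/(1+r)^3 + D_4/(1+r)^4 + TV/(1+r)^4
    = 0.62018 + 0.65190 + 0.68524 + 0.72029 + 9.36371 = 12.04131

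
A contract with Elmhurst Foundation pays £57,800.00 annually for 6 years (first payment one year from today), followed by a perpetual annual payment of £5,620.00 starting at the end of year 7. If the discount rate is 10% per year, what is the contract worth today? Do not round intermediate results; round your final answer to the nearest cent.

PV of 6-year annuity: £57,800.00 × [1 − (1+0.1)^−6] / 0.1 = 251734.06843
Perpetuity value at year 6: £5,620.00 / 0.1 = 56200.00000
PV of perpetuity: 56200.00000 / (1+0.1)^6 = 31723.43487
Total PV = 251734.06843 + 31723.43487 = 283457.50330

£283457.50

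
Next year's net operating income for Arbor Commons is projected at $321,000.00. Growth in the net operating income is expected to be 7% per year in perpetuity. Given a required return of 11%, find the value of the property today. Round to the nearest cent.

$8025000.00

Growing perpetuity: P = D₁ / (r − g) = $321,000.0000 / (0.11 − 0.07) = $8,025,000.00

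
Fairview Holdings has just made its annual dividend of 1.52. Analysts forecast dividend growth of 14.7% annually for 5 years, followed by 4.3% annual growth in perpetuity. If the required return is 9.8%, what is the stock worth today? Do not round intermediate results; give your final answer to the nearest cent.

44.54

D_1 = 1.74344
D_2 = 1.99973
D_3 = 2.29369
D_4 = 2.63086
D_5 = 3.01759
Terminal value at year 5: TV = D_5×(1+g_2)/(r−g_2) = 3.14735/0.055 = 57.22454
P_0 = D_1/(1+r)^1 + D_2/(1+r)^2 + D_3/(1+r)^3 + D_4/(1+r)^4 + D_5/(1+r)^5 + TV/(1+r)^5
    = 1.58783 + 1.65869 + 1.73271 + 1.81004 + 1.89081 + 35.85672 = 44.53681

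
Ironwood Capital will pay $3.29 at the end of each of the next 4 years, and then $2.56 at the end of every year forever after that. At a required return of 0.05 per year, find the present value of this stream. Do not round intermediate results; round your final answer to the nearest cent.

$53.79

PV of 4-year annuity: $3.29 × [1 − (1+0.05)^−4] / 0.05 = 11.66618
Perpetuity value at year 4: $2.56 / 0.05 = 51.20000
PV of perpetuity: 51.20000 / (1+0.05)^4 = 42.12237
Total PV = 11.66618 + 42.12237 = 53.78854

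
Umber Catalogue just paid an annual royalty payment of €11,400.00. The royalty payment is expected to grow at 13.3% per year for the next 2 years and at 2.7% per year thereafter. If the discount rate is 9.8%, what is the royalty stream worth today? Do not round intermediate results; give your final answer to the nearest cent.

€199480.55

D_1 = 12916.20000
D_2 = 14634.05460
Terminal value at year 2: TV = D_2×(1+g_2)/(r−g_2) = 15029.17407/0.071 = 211678.50809
P_0 = D_1/(1+r)^1 + D_2/(1+r)^2 + TV/(1+r)^2
    = 11763.38798 + 12138.35936 + 175578.80373 = 199480.55107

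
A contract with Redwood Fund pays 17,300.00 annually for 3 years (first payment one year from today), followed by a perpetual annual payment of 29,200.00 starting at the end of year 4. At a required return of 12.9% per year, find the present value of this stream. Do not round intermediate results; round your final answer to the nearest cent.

PV of 3-year annuity: 17,300.00 × [1 − (1+0.129)^−3] / 0.129 = 40917.39945
Perpetuity value at year 3: 29,200.00 / 0.129 = 226356.58915
PV of perpetuity: 226356.58915 / (1+0.129)^3 = 157293.69528
Total PV = 40917.39945 + 157293.69528 = 198211.09473

198211.09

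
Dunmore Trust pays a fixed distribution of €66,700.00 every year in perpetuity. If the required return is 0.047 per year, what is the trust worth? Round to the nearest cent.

€1419148.94

Level perpetuity: PV = C / r = €66,700.00 / 0.047 = €1,419,148.94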